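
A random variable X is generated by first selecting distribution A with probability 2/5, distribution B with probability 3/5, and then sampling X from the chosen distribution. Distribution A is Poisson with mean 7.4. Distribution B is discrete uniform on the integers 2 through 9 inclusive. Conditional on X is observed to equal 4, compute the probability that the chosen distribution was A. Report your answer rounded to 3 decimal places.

0.289

Likelihoods P(X=4 | ·): A: 0.0763724; B: 0.125.
Posterior ∝ prior × likelihood. Numerator for A: 0.4·0.0763724 = 0.030549.
Normalizing constant: 0.4·0.0763724 + 0.6·0.125 = 0.105549.
P(A | observation) = 0.030549 / 0.105549 = 0.289429.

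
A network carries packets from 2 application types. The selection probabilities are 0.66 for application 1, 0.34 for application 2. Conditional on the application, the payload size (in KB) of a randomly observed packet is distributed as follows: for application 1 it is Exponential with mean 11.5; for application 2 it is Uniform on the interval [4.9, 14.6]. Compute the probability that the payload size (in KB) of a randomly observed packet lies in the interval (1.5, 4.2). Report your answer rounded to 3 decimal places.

Conditional on each application, P(1.5 < X < 4.2): 1: 0.183668; 2: 0.
By total probability, P(1.5 < X < 4.2) = 0.66·0.183668 + 0.34·0 = 0.121221.

0.121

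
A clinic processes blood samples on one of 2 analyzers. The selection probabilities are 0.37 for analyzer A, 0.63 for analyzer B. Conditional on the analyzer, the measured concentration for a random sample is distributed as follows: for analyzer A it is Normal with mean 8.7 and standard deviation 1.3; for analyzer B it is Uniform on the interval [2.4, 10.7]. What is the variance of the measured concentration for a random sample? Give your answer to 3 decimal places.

Per component, A: μ=8.7, E[X²]=77.38; B: μ=6.55, E[X²]=48.6433.
E[X] = 0.37·8.7 + 0.63·6.55 = 7.3455.
E[X²] = 0.37·77.38 + 0.63·48.6433 = 59.2759.
Var(X) = E[X²] − (E[X])² = 59.2759 − 53.9564 = 5.31953.

5.320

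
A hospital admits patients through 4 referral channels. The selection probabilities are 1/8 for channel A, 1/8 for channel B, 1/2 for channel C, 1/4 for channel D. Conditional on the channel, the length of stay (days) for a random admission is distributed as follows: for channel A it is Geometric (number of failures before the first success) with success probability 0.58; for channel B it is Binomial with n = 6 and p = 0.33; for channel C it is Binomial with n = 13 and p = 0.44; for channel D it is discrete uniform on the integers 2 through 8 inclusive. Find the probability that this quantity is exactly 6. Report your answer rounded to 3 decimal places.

Conditional on each channel, P(X = 6): A: 0.00318364; B: 0.00129147; C: 0.215055; D: 0.142857.
By total probability, P(X = 6) = 0.125·0.00318364 + 0.125·0.00129147 + 0.5·0.215055 + 0.25·0.142857 = 0.143801.

0.144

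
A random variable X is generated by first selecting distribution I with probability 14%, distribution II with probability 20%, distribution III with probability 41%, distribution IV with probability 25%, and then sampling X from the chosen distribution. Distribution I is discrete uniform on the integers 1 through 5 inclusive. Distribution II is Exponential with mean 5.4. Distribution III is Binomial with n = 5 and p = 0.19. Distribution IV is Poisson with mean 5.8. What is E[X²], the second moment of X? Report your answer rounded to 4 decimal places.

23.7495

For each component E[X²] = Var + (mean)², giving I: 11; II: 58.32; III: 1.672; IV: 39.44.
Overall E[X²] = 0.14·11 + 0.2·58.32 + 0.41·1.672 + 0.25·39.44 = 23.7495.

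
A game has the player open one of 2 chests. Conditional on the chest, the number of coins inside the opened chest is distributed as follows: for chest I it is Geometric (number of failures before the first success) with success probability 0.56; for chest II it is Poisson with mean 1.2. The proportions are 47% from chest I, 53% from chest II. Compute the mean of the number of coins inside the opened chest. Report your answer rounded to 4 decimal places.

1.0053

Component means — I: 0.785714; II: 1.2.
E[X] = 0.47·0.785714 + 0.53·1.2 = 1.00529.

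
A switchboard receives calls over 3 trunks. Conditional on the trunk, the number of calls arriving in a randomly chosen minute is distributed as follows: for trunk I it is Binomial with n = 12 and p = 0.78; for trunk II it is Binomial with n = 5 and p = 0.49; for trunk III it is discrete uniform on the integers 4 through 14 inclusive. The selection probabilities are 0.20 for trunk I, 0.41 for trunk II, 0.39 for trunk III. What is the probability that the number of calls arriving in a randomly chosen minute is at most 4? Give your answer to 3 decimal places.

0.434

Conditional on each trunk, P(X ≤ 4): I: 0.00114273; II: 0.971752; III: 0.0909091.
By total probability, P(X ≤ 4) = 0.2·0.00114273 + 0.41·0.971752 + 0.39·0.0909091 = 0.434102.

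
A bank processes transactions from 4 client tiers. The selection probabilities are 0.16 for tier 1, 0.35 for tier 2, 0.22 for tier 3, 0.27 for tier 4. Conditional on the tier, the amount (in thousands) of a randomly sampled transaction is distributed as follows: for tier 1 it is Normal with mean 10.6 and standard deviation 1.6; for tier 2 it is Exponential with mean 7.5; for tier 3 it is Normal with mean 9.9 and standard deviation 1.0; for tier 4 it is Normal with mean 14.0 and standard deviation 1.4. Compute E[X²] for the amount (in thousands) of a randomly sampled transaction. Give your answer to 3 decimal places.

For each component E[X²] = Var + (mean)², giving 1: 114.92; 2: 112.5; 3: 99.01; 4: 197.96.
Overall E[X²] = 0.16·114.92 + 0.35·112.5 + 0.22·99.01 + 0.27·197.96 = 132.994.

132.994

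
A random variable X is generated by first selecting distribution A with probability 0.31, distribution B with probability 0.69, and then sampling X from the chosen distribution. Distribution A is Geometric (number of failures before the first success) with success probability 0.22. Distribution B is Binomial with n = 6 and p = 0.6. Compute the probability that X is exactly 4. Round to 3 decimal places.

0.240

Conditional on each component, P(X = 4): A: 0.0814331; B: 0.31104.
By total probability, P(X = 4) = 0.31·0.0814331 + 0.69·0.31104 = 0.239862.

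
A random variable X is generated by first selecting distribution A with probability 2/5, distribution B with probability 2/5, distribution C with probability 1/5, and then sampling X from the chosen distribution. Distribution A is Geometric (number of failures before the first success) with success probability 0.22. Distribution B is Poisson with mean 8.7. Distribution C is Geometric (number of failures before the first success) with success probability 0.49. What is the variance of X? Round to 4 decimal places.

19.7971

Per component, A: μ=3.54545, E[X²]=28.686; B: μ=8.7, E[X²]=84.39; C: μ=1.04082, E[X²]=3.20741.
E[X] = 0.4·3.54545 + 0.4·8.7 + 0.2·1.04082 = 5.10635.
E[X²] = 0.4·28.686 + 0.4·84.39 + 0.2·3.20741 = 45.8719.
Var(X) = E[X²] − (E[X])² = 45.8719 − 26.0748 = 19.7971.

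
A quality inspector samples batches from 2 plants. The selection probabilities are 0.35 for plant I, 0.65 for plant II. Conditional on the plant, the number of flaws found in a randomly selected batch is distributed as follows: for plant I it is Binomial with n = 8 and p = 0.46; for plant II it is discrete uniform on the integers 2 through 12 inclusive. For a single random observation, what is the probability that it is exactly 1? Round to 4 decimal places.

0.0172

Conditional on each plant, P(X = 1): I: 0.0492724; II: 0.
By total probability, P(X = 1) = 0.35·0.0492724 + 0.65·0 = 0.0172454.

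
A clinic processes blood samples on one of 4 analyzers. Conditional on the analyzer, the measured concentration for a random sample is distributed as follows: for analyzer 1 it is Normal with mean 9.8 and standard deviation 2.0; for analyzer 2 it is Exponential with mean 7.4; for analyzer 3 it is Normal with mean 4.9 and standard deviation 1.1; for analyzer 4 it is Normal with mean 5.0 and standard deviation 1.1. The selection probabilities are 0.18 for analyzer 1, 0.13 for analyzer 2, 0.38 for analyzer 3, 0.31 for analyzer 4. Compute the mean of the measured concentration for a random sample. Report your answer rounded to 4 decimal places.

6.1380

Component means — 1: 9.8; 2: 7.4; 3: 4.9; 4: 5.
E[X] = 0.18·9.8 + 0.13·7.4 + 0.38·4.9 + 0.31·5 = 6.138.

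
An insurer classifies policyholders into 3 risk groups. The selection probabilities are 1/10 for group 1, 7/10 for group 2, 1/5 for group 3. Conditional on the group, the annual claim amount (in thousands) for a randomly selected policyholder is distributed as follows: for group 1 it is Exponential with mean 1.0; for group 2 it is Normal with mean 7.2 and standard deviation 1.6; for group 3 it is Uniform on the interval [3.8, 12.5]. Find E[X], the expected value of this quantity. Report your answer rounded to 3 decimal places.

Component means — 1: 1; 2: 7.2; 3: 8.15.
E[X] = 0.1·1 + 0.7·7.2 + 0.2·8.15 = 6.77.

6.770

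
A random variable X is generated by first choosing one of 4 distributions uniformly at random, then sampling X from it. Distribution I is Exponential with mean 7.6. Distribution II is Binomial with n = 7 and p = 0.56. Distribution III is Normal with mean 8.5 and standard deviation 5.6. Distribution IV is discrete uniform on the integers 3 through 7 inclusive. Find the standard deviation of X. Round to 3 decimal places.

5.165

Per component, I: μ=7.6, E[X²]=115.52; II: μ=3.92, E[X²]=17.0912; III: μ=8.5, E[X²]=103.61; IV: μ=5, E[X²]=27.
E[X] = 0.25·7.6 + 0.25·3.92 + 0.25·8.5 + 0.25·5 = 6.255.
E[X²] = 0.25·115.52 + 0.25·17.0912 + 0.25·103.61 + 0.25·27 = 65.8053.
Var(X) = E[X²] − (E[X])² = 65.8053 − 39.125 = 26.6803.
SD(X) = √26.6803 = 5.1653.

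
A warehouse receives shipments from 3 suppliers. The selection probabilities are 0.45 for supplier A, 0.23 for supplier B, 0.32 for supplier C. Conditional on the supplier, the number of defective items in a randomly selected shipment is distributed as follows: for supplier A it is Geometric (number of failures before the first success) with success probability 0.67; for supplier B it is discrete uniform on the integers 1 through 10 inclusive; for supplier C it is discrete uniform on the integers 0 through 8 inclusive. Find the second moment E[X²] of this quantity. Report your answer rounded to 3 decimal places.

16.548

For each component E[X²] = Var + (mean)², giving A: 0.977723; B: 38.5; C: 22.6667.
Overall E[X²] = 0.45·0.977723 + 0.23·38.5 + 0.32·22.6667 = 16.5483.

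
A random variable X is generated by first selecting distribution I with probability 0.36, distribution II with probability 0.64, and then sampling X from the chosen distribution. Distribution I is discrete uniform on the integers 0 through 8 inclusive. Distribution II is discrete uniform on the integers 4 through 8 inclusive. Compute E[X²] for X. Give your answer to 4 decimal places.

32.4800

For each component E[X²] = Var + (mean)², giving I: 22.6667; II: 38.
Overall E[X²] = 0.36·22.6667 + 0.64·38 = 32.48.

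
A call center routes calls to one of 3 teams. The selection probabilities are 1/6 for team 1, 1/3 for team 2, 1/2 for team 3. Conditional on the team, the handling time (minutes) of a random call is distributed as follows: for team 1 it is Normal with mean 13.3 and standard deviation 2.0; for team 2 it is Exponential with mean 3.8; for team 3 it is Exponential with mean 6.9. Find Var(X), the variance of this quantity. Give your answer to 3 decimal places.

Per component, 1: μ=13.3, E[X²]=180.89; 2: μ=3.8, E[X²]=28.88; 3: μ=6.9, E[X²]=95.22.
E[X] = 0.166667·13.3 + 0.333333·3.8 + 0.5·6.9 = 6.93333.
E[X²] = 0.166667·180.89 + 0.333333·28.88 + 0.5·95.22 = 87.385.
Var(X) = E[X²] − (E[X])² = 87.385 − 48.0711 = 39.3139.

39.314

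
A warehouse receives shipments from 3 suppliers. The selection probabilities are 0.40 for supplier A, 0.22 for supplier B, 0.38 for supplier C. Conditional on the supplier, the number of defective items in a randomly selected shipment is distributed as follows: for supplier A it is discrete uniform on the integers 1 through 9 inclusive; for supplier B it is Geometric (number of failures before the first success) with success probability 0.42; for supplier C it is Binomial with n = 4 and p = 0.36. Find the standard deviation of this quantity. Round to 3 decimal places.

2.611

Per component, A: μ=5, E[X²]=31.6667; B: μ=1.38095, E[X²]=5.19501; C: μ=1.44, E[X²]=2.9952.
E[X] = 0.4·5 + 0.22·1.38095 + 0.38·1.44 = 2.85101.
E[X²] = 0.4·31.6667 + 0.22·5.19501 + 0.38·2.9952 = 14.9477.
Var(X) = E[X²] − (E[X])² = 14.9477 − 8.12826 = 6.81949.
SD(X) = √6.81949 = 2.61142.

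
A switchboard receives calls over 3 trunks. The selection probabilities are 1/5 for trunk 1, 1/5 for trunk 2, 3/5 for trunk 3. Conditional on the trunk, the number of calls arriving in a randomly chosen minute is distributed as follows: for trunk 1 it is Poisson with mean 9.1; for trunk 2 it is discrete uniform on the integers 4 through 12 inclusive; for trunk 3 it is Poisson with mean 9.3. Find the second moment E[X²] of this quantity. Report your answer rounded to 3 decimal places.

For each component E[X²] = Var + (mean)², giving 1: 91.91; 2: 70.6667; 3: 95.79.
Overall E[X²] = 0.2·91.91 + 0.2·70.6667 + 0.6·95.79 = 89.9893.

89.989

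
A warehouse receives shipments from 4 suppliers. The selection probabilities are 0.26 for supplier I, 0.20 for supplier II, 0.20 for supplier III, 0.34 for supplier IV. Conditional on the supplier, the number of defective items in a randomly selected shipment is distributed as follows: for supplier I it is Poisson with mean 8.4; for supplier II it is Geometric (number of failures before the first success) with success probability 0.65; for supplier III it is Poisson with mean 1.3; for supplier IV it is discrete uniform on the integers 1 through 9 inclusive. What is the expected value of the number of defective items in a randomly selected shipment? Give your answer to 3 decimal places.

Component means — I: 8.4; II: 0.538462; III: 1.3; IV: 5.
E[X] = 0.26·8.4 + 0.2·0.538462 + 0.2·1.3 + 0.34·5 = 4.25169.

4.252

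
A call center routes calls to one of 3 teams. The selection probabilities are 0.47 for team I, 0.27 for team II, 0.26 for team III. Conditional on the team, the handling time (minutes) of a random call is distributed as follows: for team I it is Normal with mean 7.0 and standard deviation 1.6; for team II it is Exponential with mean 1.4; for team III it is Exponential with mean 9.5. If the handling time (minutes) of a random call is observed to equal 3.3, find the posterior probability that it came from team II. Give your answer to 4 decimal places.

Likelihoods f(3.3 | ·): I: 0.0172013; II: 0.067636; III: 0.0743732.
Posterior ∝ prior × likelihood. Numerator for II: 0.27·0.067636 = 0.0182617.
Normalizing constant: 0.47·0.0172013 + 0.27·0.067636 + 0.26·0.0743732 = 0.0456833.
P(II | observation) = 0.0182617 / 0.0456833 = 0.399746.

0.3997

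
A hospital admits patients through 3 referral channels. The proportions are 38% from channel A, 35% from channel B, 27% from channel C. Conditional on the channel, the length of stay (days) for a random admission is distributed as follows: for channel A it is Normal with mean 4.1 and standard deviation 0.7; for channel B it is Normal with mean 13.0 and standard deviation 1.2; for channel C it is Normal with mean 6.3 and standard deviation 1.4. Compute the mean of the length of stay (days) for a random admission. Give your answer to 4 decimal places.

Component means — A: 4.1; B: 13; C: 6.3.
E[X] = 0.38·4.1 + 0.35·13 + 0.27·6.3 = 7.809.

7.8090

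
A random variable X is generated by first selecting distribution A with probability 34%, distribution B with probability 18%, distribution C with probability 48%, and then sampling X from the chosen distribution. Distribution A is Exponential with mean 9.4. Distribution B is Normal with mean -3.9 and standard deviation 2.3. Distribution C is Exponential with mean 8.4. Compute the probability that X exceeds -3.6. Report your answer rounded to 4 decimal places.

0.9007

Conditional on each component, P(X > -3.6): A: 1; B: 0.448111; C: 1.
By total probability, P(X > -3.6) = 0.34·1 + 0.18·0.448111 + 0.48·1 = 0.90066.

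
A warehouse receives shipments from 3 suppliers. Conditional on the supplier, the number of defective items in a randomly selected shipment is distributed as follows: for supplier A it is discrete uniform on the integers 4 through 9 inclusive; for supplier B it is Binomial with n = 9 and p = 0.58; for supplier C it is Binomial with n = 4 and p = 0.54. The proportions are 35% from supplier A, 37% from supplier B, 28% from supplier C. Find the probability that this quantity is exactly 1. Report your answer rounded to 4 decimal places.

Conditional on each supplier, P(X = 1): A: 0; B: 0.00505434; C: 0.210246.
By total probability, P(X = 1) = 0.35·0 + 0.37·0.00505434 + 0.28·0.210246 = 0.0607389.

0.0607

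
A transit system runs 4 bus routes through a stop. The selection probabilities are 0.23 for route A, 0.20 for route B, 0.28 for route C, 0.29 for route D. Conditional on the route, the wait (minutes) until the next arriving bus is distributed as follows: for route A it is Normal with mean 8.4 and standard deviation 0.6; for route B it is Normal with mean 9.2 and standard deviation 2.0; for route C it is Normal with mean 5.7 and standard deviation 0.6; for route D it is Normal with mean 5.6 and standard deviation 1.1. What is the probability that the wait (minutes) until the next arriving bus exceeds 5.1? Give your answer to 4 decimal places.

0.8574

Conditional on each route, P(X > 5.1): A: 1; B: 0.979818; C: 0.841345; D: 0.675282.
By total probability, P(X > 5.1) = 0.23·1 + 0.2·0.979818 + 0.28·0.841345 + 0.29·0.675282 = 0.857372.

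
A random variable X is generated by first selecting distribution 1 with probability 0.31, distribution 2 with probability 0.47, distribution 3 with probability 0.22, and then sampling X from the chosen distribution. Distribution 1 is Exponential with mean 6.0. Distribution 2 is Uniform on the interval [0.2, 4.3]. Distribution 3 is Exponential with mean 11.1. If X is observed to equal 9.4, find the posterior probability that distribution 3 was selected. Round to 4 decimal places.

0.4407

Likelihoods f(9.4 | ·): 1: 0.03479; 2: 0; 3: 0.0386275.
Posterior ∝ prior × likelihood. Numerator for 3: 0.22·0.0386275 = 0.00849804.
Normalizing constant: 0.31·0.03479 + 0.47·0 + 0.22·0.0386275 = 0.0192829.
P(3 | observation) = 0.00849804 / 0.0192829 = 0.440703.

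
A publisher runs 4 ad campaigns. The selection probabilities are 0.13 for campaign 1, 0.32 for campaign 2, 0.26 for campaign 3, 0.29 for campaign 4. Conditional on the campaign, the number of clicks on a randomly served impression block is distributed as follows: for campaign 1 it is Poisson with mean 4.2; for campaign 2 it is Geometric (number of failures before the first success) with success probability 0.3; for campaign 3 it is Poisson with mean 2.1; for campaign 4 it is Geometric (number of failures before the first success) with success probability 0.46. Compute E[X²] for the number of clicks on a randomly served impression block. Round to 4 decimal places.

For each component E[X²] = Var + (mean)², giving 1: 21.84; 2: 13.2222; 3: 6.51; 4: 3.93006.
Overall E[X²] = 0.13·21.84 + 0.32·13.2222 + 0.26·6.51 + 0.29·3.93006 = 9.90263.

9.9026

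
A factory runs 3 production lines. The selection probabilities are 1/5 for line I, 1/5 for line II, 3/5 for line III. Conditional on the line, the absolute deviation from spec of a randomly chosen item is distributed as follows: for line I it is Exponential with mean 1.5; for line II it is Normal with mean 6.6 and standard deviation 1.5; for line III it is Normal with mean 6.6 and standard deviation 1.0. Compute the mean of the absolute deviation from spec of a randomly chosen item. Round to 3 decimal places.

Component means — I: 1.5; II: 6.6; III: 6.6.
E[X] = 0.2·1.5 + 0.2·6.6 + 0.6·6.6 = 5.58.

5.580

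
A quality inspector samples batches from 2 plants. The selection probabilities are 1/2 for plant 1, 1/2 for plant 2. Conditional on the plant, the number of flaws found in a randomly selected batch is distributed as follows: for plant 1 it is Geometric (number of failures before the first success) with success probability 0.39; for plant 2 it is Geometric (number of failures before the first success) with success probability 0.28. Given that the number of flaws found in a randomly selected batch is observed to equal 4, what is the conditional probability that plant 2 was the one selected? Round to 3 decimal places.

Likelihoods P(X=4 | ·): 1: 0.0539988; 2: 0.0752468.
Posterior ∝ prior × likelihood. Numerator for 2: 0.5·0.0752468 = 0.0376234.
Normalizing constant: 0.5·0.0539988 + 0.5·0.0752468 = 0.0646228.
P(2 | observation) = 0.0376234 / 0.0646228 = 0.5822.

0.582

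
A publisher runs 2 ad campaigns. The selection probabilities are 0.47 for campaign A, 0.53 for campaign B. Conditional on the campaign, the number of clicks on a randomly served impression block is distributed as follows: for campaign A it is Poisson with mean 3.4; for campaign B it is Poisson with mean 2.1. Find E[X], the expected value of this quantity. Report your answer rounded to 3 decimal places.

2.711

Component means — A: 3.4; B: 2.1.
E[X] = 0.47·3.4 + 0.53·2.1 = 2.711.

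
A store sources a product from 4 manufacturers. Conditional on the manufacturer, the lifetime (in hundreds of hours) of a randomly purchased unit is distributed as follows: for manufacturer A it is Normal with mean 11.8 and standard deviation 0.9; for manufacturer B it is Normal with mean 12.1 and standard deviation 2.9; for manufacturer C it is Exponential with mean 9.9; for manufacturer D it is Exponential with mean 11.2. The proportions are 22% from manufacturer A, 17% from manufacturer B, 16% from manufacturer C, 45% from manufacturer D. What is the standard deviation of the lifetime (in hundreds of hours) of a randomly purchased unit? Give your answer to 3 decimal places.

Per component, A: μ=11.8, E[X²]=140.05; B: μ=12.1, E[X²]=154.82; C: μ=9.9, E[X²]=196.02; D: μ=11.2, E[X²]=250.88.
E[X] = 0.22·11.8 + 0.17·12.1 + 0.16·9.9 + 0.45·11.2 = 11.277.
E[X²] = 0.22·140.05 + 0.17·154.82 + 0.16·196.02 + 0.45·250.88 = 201.39.
Var(X) = E[X²] − (E[X])² = 201.39 − 127.171 = 74.2189.
SD(X) = √74.2189 = 8.61504.

8.615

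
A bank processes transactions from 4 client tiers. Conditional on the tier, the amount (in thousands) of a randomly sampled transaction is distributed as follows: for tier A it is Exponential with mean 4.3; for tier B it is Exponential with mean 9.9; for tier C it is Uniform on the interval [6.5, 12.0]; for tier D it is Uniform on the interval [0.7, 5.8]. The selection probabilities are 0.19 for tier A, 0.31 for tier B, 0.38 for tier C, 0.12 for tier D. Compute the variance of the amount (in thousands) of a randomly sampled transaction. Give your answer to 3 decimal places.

42.092

Per component, A: μ=4.3, E[X²]=36.98; B: μ=9.9, E[X²]=196.02; C: μ=9.25, E[X²]=88.0833; D: μ=3.25, E[X²]=12.73.
E[X] = 0.19·4.3 + 0.31·9.9 + 0.38·9.25 + 0.12·3.25 = 7.791.
E[X²] = 0.19·36.98 + 0.31·196.02 + 0.38·88.0833 + 0.12·12.73 = 102.792.
Var(X) = E[X²] − (E[X])² = 102.792 − 60.6997 = 42.092.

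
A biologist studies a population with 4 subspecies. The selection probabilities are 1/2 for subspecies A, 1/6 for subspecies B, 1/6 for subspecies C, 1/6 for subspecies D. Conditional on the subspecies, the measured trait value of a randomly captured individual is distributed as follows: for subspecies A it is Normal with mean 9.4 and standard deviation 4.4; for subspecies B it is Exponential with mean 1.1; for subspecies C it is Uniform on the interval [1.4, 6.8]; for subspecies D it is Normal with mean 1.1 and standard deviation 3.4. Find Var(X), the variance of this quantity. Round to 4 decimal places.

Per component, A: μ=9.4, E[X²]=107.72; B: μ=1.1, E[X²]=2.42; C: μ=4.1, E[X²]=19.24; D: μ=1.1, E[X²]=12.77.
E[X] = 0.5·9.4 + 0.166667·1.1 + 0.166667·4.1 + 0.166667·1.1 = 5.75.
E[X²] = 0.5·107.72 + 0.166667·2.42 + 0.166667·19.24 + 0.166667·12.77 = 59.5983.
Var(X) = E[X²] − (E[X])² = 59.5983 − 33.0625 = 26.5358.

26.5358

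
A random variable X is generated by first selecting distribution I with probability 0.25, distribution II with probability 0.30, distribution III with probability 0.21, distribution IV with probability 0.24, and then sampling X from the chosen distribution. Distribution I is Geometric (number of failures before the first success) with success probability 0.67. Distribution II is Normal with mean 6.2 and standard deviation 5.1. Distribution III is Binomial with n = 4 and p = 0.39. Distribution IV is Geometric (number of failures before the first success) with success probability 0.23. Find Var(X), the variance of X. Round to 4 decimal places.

Per component, I: μ=0.492537, E[X²]=0.977723; II: μ=6.2, E[X²]=64.45; III: μ=1.56, E[X²]=3.3852; IV: μ=3.34783, E[X²]=25.7637.
E[X] = 0.25·0.492537 + 0.3·6.2 + 0.21·1.56 + 0.24·3.34783 = 3.11421.
E[X²] = 0.25·0.977723 + 0.3·64.45 + 0.21·3.3852 + 0.24·25.7637 = 26.4736.
Var(X) = E[X²] − (E[X])² = 26.4736 − 9.69832 = 16.7753.

16.7753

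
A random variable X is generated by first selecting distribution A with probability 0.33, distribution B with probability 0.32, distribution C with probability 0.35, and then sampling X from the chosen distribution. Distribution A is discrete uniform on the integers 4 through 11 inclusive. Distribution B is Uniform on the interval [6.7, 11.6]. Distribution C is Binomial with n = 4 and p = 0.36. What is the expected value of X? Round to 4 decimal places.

Component means — A: 7.5; B: 9.15; C: 1.44.
E[X] = 0.33·7.5 + 0.32·9.15 + 0.35·1.44 = 5.907.

5.9070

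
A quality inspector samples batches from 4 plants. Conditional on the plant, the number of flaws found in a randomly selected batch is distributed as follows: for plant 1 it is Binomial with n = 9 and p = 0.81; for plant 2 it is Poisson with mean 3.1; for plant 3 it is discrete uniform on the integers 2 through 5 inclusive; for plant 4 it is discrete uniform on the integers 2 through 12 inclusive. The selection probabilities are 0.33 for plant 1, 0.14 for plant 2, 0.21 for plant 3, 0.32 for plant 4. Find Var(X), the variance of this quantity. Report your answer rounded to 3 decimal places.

Per component, 1: μ=7.29, E[X²]=54.5292; 2: μ=3.1, E[X²]=12.71; 3: μ=3.5, E[X²]=13.5; 4: μ=7, E[X²]=59.
E[X] = 0.33·7.29 + 0.14·3.1 + 0.21·3.5 + 0.32·7 = 5.8147.
E[X²] = 0.33·54.5292 + 0.14·12.71 + 0.21·13.5 + 0.32·59 = 41.489.
Var(X) = E[X²] − (E[X])² = 41.489 − 33.8107 = 7.6783.

7.678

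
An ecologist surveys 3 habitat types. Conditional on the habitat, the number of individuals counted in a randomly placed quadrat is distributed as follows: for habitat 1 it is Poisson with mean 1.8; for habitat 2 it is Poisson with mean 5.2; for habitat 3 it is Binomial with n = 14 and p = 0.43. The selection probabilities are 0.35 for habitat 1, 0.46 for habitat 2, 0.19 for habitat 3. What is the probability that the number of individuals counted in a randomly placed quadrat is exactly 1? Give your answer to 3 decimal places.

0.118

Conditional on each habitat, P(X = 1): 1: 0.297538; 2: 0.0286861; 3: 0.00403617.
By total probability, P(X = 1) = 0.35·0.297538 + 0.46·0.0286861 + 0.19·0.00403617 = 0.118101.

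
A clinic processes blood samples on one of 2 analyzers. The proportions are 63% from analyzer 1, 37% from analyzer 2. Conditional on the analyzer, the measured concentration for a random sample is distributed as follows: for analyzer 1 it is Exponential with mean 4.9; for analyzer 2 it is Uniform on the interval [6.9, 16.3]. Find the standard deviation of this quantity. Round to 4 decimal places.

Per component, 1: μ=4.9, E[X²]=48.02; 2: μ=11.6, E[X²]=141.923.
E[X] = 0.63·4.9 + 0.37·11.6 = 7.379.
E[X²] = 0.63·48.02 + 0.37·141.923 = 82.7642.
Var(X) = E[X²] − (E[X])² = 82.7642 − 54.4496 = 28.3146.
SD(X) = √28.3146 = 5.32115.

5.3211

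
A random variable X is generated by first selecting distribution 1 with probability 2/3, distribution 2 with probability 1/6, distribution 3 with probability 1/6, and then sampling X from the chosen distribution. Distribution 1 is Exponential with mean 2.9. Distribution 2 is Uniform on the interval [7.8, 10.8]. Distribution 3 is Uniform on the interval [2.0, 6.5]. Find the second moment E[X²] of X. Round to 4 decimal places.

29.0450

For each component E[X²] = Var + (mean)², giving 1: 16.82; 2: 87.24; 3: 19.75.
Overall E[X²] = 0.666667·16.82 + 0.166667·87.24 + 0.166667·19.75 = 29.045.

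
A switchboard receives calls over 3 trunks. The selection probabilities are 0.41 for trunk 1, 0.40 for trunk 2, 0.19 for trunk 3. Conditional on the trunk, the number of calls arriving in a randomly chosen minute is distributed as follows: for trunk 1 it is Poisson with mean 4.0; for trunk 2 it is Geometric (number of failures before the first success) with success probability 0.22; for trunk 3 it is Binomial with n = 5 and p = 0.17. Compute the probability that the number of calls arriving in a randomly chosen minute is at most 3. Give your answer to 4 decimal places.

Conditional on each trunk, P(X ≤ 3): 1: 0.43347; 2: 0.629849; 3: 0.996392.
By total probability, P(X ≤ 3) = 0.41·0.43347 + 0.4·0.629849 + 0.19·0.996392 = 0.618977.

0.6190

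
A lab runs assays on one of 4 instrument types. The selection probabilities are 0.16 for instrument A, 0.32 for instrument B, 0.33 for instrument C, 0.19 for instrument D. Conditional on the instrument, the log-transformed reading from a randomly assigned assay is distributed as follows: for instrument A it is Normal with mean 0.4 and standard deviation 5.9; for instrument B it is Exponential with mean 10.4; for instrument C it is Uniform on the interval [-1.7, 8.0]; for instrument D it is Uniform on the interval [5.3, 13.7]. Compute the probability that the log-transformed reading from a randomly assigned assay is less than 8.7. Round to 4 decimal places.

Conditional on each instrument, P(X < 8.7): A: 0.920254; B: 0.566793; C: 1; D: 0.404762.
By total probability, P(X < 8.7) = 0.16·0.920254 + 0.32·0.566793 + 0.33·1 + 0.19·0.404762 = 0.735519.

0.7355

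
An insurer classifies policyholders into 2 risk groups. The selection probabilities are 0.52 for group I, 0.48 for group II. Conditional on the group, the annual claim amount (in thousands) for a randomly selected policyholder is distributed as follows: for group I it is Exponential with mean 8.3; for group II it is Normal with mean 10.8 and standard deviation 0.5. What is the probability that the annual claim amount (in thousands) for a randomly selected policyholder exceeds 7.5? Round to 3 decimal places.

0.691

Conditional on each group, P(X > 7.5): I: 0.405103; II: 1.
By total probability, P(X > 7.5) = 0.52·0.405103 + 0.48·1 = 0.690653.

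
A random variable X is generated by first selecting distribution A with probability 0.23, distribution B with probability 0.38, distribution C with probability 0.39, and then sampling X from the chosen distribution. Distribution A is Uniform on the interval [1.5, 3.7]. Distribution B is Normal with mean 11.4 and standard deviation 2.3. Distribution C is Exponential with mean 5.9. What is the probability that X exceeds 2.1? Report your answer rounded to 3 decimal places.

0.820

Conditional on each component, P(X > 2.1): A: 0.727273; B: 0.999974; C: 0.70052.
By total probability, P(X > 2.1) = 0.23·0.727273 + 0.38·0.999974 + 0.39·0.70052 = 0.820466.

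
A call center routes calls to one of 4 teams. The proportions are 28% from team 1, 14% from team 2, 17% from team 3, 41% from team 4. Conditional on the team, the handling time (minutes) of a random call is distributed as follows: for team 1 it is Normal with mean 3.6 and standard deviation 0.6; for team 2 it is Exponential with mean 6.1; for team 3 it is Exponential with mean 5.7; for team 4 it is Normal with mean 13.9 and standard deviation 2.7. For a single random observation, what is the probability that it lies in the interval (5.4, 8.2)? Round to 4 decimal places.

Conditional on each team, P(5.4 < X < 8.2): 1: 0.0013499; 2: 0.151881; 3: 0.1505; 4: 0.0165598.
By total probability, P(5.4 < X < 8.2) = 0.28·0.0013499 + 0.14·0.151881 + 0.17·0.1505 + 0.41·0.0165598 = 0.0540157.

0.0540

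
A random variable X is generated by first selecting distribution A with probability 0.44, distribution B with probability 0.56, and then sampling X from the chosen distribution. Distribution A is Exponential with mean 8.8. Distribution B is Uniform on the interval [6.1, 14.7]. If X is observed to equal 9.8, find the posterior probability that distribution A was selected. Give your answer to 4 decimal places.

0.2014

Likelihoods f(9.8 | ·): A: 0.0373139; B: 0.116279.
Posterior ∝ prior × likelihood. Numerator for A: 0.44·0.0373139 = 0.0164181.
Normalizing constant: 0.44·0.0373139 + 0.56·0.116279 = 0.0815344.
P(A | observation) = 0.0164181 / 0.0815344 = 0.201365.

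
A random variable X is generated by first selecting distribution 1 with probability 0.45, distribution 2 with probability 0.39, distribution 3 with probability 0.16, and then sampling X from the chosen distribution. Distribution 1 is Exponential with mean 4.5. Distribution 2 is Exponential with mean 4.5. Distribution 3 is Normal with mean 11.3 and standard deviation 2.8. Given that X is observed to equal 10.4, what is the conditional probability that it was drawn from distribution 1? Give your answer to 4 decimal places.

0.2469

Likelihoods f(10.4 | ·): 1: 0.0220336; 2: 0.0220336; 3: 0.135306.
Posterior ∝ prior × likelihood. Numerator for 1: 0.45·0.0220336 = 0.0099151.
Normalizing constant: 0.45·0.0220336 + 0.39·0.0220336 + 0.16·0.135306 = 0.0401572.
P(1 | observation) = 0.0099151 / 0.0401572 = 0.246907.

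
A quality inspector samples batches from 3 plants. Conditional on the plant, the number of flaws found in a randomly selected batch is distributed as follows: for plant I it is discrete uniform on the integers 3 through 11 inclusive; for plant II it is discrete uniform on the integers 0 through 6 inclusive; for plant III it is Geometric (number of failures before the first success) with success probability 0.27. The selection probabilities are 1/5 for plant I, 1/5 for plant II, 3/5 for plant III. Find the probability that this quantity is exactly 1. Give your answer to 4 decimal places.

Conditional on each plant, P(X = 1): I: 0; II: 0.142857; III: 0.1971.
By total probability, P(X = 1) = 0.2·0 + 0.2·0.142857 + 0.6·0.1971 = 0.146831.

0.1468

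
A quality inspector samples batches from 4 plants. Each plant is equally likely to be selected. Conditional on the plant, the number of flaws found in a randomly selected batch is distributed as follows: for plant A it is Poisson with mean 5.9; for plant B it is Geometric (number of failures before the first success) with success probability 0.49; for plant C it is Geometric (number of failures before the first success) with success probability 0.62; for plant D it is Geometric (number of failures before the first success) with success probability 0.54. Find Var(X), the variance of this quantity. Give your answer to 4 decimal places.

Per component, A: μ=5.9, E[X²]=40.71; B: μ=1.04082, E[X²]=3.20741; C: μ=0.612903, E[X²]=1.3642; D: μ=0.851852, E[X²]=2.30316.
E[X] = 0.25·5.9 + 0.25·1.04082 + 0.25·0.612903 + 0.25·0.851852 = 2.10139.
E[X²] = 0.25·40.71 + 0.25·3.20741 + 0.25·1.3642 + 0.25·2.30316 = 11.8962.
Var(X) = E[X²] − (E[X])² = 11.8962 − 4.41585 = 7.48034.

7.4803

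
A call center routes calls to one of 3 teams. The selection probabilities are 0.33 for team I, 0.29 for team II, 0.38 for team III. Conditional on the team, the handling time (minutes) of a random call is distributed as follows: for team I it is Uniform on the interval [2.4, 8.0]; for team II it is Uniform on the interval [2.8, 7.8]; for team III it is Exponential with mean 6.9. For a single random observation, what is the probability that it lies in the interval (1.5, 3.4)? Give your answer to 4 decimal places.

0.1673

Conditional on each team, P(1.5 < X < 3.4): I: 0.178571; II: 0.12; III: 0.193673.
By total probability, P(1.5 < X < 3.4) = 0.33·0.178571 + 0.29·0.12 + 0.38·0.193673 = 0.167324.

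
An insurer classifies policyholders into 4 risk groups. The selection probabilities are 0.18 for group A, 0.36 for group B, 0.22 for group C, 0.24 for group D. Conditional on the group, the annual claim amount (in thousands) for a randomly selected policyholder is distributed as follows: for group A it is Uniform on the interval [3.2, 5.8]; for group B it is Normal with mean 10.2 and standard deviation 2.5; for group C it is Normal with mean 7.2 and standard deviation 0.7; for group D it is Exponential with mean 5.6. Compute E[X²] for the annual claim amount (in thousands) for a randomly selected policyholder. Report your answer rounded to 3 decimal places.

70.016

For each component E[X²] = Var + (mean)², giving A: 20.8133; B: 110.29; C: 52.33; D: 62.72.
Overall E[X²] = 0.18·20.8133 + 0.36·110.29 + 0.22·52.33 + 0.24·62.72 = 70.0162.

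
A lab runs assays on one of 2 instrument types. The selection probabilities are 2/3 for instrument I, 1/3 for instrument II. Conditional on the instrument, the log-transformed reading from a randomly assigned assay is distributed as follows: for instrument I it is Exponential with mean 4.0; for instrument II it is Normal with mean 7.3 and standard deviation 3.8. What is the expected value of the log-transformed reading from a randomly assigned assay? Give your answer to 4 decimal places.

5.1000

Component means — I: 4; II: 7.3.
E[X] = 0.666667·4 + 0.333333·7.3 = 5.1.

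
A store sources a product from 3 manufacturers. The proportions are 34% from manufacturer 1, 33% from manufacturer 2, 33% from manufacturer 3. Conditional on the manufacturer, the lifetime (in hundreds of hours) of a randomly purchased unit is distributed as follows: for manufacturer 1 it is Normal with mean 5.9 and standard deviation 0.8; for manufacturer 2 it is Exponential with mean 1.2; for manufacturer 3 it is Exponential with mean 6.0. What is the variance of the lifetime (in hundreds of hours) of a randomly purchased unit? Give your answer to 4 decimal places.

Per component, 1: μ=5.9, E[X²]=35.45; 2: μ=1.2, E[X²]=2.88; 3: μ=6, E[X²]=72.
E[X] = 0.34·5.9 + 0.33·1.2 + 0.33·6 = 4.382.
E[X²] = 0.34·35.45 + 0.33·2.88 + 0.33·72 = 36.7634.
Var(X) = E[X²] − (E[X])² = 36.7634 − 19.2019 = 17.5615.

17.5615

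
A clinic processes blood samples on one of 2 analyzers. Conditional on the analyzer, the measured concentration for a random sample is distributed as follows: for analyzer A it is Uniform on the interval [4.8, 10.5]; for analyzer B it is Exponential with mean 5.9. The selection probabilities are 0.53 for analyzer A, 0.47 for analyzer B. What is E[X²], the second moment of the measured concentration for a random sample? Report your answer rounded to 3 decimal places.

For each component E[X²] = Var + (mean)², giving A: 61.23; B: 69.62.
Overall E[X²] = 0.53·61.23 + 0.47·69.62 = 65.1733.

65.173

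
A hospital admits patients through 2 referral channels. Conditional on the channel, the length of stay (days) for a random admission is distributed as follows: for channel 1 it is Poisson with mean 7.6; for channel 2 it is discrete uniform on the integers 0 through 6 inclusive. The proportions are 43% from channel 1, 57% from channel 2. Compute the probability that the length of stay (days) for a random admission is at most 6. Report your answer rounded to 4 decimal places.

0.7268

Conditional on each channel, P(X ≤ 6): 1: 0.364621; 2: 1.
By total probability, P(X ≤ 6) = 0.43·0.364621 + 0.57·1 = 0.726787.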